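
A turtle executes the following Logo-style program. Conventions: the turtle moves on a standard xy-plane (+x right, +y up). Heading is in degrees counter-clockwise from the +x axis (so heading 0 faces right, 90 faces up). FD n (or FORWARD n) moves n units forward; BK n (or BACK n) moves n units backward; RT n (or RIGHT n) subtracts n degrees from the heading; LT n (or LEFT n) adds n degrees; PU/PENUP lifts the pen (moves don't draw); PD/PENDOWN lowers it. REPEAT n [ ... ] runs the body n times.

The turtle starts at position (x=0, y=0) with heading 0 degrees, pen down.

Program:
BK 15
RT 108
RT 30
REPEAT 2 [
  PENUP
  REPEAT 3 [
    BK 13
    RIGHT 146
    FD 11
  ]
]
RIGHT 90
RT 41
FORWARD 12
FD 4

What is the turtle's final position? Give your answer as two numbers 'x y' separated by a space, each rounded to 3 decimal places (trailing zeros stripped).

Executing turtle program step by step:
Start: pos=(0,0), heading=0, pen down
BK 15: (0,0) -> (-15,0) [heading=0, draw]
RT 108: heading 0 -> 252
RT 30: heading 252 -> 222
REPEAT 2 [
  -- iteration 1/2 --
  PU: pen up
  REPEAT 3 [
    -- iteration 1/3 --
    BK 13: (-15,0) -> (-5.339,8.699) [heading=222, move]
    RT 146: heading 222 -> 76
    FD 11: (-5.339,8.699) -> (-2.678,19.372) [heading=76, move]
    -- iteration 2/3 --
    BK 13: (-2.678,19.372) -> (-5.823,6.758) [heading=76, move]
    RT 146: heading 76 -> 290
    FD 11: (-5.823,6.758) -> (-2.061,-3.579) [heading=290, move]
    -- iteration 3/3 --
    BK 13: (-2.061,-3.579) -> (-6.507,8.637) [heading=290, move]
    RT 146: heading 290 -> 144
    FD 11: (-6.507,8.637) -> (-15.406,15.103) [heading=144, move]
  ]
  -- iteration 2/2 --
  PU: pen up
  REPEAT 3 [
    -- iteration 1/3 --
    BK 13: (-15.406,15.103) -> (-4.889,7.462) [heading=144, move]
    RT 146: heading 144 -> 358
    FD 11: (-4.889,7.462) -> (6.104,7.078) [heading=358, move]
    -- iteration 2/3 --
    BK 13: (6.104,7.078) -> (-6.888,7.532) [heading=358, move]
    RT 146: heading 358 -> 212
    FD 11: (-6.888,7.532) -> (-16.216,1.703) [heading=212, move]
    -- iteration 3/3 --
    BK 13: (-16.216,1.703) -> (-5.192,8.592) [heading=212, move]
    RT 146: heading 212 -> 66
    FD 11: (-5.192,8.592) -> (-0.718,18.641) [heading=66, move]
  ]
]
RT 90: heading 66 -> 336
RT 41: heading 336 -> 295
FD 12: (-0.718,18.641) -> (4.354,7.765) [heading=295, move]
FD 4: (4.354,7.765) -> (6.044,4.14) [heading=295, move]
Final: pos=(6.044,4.14), heading=295, 1 segment(s) drawn

Answer: 6.044 4.14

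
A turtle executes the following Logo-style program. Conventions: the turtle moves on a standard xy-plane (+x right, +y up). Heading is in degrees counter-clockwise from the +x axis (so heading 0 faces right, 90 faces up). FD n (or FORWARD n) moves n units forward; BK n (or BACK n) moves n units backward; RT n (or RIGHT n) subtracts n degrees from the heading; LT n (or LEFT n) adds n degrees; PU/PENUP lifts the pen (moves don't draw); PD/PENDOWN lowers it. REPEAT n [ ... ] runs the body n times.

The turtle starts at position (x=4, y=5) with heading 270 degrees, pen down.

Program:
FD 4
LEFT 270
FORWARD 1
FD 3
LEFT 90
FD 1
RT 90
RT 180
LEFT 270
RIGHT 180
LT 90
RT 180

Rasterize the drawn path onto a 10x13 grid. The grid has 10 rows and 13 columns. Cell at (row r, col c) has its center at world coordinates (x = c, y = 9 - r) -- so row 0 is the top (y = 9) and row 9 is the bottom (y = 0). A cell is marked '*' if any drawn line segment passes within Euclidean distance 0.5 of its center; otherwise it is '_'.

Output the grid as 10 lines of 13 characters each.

Answer: _____________
_____________
_____________
_____________
____*________
____*________
____*________
____*________
*****________
*____________

Derivation:
Segment 0: (4,5) -> (4,1)
Segment 1: (4,1) -> (3,1)
Segment 2: (3,1) -> (-0,1)
Segment 3: (-0,1) -> (-0,0)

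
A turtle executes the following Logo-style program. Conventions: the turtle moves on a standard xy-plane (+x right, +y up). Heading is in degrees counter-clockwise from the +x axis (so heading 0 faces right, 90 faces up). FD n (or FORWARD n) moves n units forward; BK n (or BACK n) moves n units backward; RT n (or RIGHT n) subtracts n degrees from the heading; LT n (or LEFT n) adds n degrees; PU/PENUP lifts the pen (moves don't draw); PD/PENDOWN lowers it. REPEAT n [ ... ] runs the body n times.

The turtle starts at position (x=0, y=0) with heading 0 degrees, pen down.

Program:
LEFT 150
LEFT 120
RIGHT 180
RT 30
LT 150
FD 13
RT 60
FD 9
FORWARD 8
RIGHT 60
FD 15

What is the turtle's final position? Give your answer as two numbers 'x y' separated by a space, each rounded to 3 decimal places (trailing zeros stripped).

Answer: -25.981 17

Derivation:
Executing turtle program step by step:
Start: pos=(0,0), heading=0, pen down
LT 150: heading 0 -> 150
LT 120: heading 150 -> 270
RT 180: heading 270 -> 90
RT 30: heading 90 -> 60
LT 150: heading 60 -> 210
FD 13: (0,0) -> (-11.258,-6.5) [heading=210, draw]
RT 60: heading 210 -> 150
FD 9: (-11.258,-6.5) -> (-19.053,-2) [heading=150, draw]
FD 8: (-19.053,-2) -> (-25.981,2) [heading=150, draw]
RT 60: heading 150 -> 90
FD 15: (-25.981,2) -> (-25.981,17) [heading=90, draw]
Final: pos=(-25.981,17), heading=90, 4 segment(s) drawn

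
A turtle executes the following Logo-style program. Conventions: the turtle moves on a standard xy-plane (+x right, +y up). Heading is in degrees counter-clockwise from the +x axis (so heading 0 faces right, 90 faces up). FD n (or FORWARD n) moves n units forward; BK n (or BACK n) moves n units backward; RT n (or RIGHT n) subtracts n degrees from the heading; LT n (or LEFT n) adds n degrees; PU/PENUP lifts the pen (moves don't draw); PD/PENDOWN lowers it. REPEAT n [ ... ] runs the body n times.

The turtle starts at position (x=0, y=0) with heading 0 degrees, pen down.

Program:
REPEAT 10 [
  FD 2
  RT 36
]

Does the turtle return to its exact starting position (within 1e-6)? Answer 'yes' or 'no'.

Executing turtle program step by step:
Start: pos=(0,0), heading=0, pen down
REPEAT 10 [
  -- iteration 1/10 --
  FD 2: (0,0) -> (2,0) [heading=0, draw]
  RT 36: heading 0 -> 324
  -- iteration 2/10 --
  FD 2: (2,0) -> (3.618,-1.176) [heading=324, draw]
  RT 36: heading 324 -> 288
  -- iteration 3/10 --
  FD 2: (3.618,-1.176) -> (4.236,-3.078) [heading=288, draw]
  RT 36: heading 288 -> 252
  -- iteration 4/10 --
  FD 2: (4.236,-3.078) -> (3.618,-4.98) [heading=252, draw]
  RT 36: heading 252 -> 216
  -- iteration 5/10 --
  FD 2: (3.618,-4.98) -> (2,-6.155) [heading=216, draw]
  RT 36: heading 216 -> 180
  -- iteration 6/10 --
  FD 2: (2,-6.155) -> (0,-6.155) [heading=180, draw]
  RT 36: heading 180 -> 144
  -- iteration 7/10 --
  FD 2: (0,-6.155) -> (-1.618,-4.98) [heading=144, draw]
  RT 36: heading 144 -> 108
  -- iteration 8/10 --
  FD 2: (-1.618,-4.98) -> (-2.236,-3.078) [heading=108, draw]
  RT 36: heading 108 -> 72
  -- iteration 9/10 --
  FD 2: (-2.236,-3.078) -> (-1.618,-1.176) [heading=72, draw]
  RT 36: heading 72 -> 36
  -- iteration 10/10 --
  FD 2: (-1.618,-1.176) -> (0,0) [heading=36, draw]
  RT 36: heading 36 -> 0
]
Final: pos=(0,0), heading=0, 10 segment(s) drawn

Start position: (0, 0)
Final position: (0, 0)
Distance = 0; < 1e-6 -> CLOSED

Answer: yes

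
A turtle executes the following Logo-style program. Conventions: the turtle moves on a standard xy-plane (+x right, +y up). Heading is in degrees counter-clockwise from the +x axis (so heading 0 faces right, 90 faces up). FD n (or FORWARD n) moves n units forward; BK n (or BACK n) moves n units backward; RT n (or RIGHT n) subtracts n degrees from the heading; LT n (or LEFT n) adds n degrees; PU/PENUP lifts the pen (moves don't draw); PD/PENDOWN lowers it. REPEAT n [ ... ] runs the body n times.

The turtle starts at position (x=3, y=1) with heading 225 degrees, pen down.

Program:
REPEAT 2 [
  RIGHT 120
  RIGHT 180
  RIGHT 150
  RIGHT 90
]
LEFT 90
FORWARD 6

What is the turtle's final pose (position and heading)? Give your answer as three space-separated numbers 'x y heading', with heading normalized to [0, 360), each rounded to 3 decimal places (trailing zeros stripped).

Answer: 7.243 -3.243 315

Derivation:
Executing turtle program step by step:
Start: pos=(3,1), heading=225, pen down
REPEAT 2 [
  -- iteration 1/2 --
  RT 120: heading 225 -> 105
  RT 180: heading 105 -> 285
  RT 150: heading 285 -> 135
  RT 90: heading 135 -> 45
  -- iteration 2/2 --
  RT 120: heading 45 -> 285
  RT 180: heading 285 -> 105
  RT 150: heading 105 -> 315
  RT 90: heading 315 -> 225
]
LT 90: heading 225 -> 315
FD 6: (3,1) -> (7.243,-3.243) [heading=315, draw]
Final: pos=(7.243,-3.243), heading=315, 1 segment(s) drawn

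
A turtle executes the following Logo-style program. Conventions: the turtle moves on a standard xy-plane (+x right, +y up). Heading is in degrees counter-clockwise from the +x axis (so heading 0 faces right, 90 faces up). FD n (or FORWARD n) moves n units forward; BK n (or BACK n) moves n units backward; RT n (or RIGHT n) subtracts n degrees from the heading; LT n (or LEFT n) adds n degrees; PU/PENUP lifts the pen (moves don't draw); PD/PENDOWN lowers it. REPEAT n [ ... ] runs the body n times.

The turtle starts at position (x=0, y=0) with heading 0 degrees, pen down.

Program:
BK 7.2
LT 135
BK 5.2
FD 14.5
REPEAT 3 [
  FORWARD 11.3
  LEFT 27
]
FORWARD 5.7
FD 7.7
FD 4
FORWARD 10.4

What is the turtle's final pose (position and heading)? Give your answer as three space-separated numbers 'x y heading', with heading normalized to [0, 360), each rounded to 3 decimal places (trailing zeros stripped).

Executing turtle program step by step:
Start: pos=(0,0), heading=0, pen down
BK 7.2: (0,0) -> (-7.2,0) [heading=0, draw]
LT 135: heading 0 -> 135
BK 5.2: (-7.2,0) -> (-3.523,-3.677) [heading=135, draw]
FD 14.5: (-3.523,-3.677) -> (-13.776,6.576) [heading=135, draw]
REPEAT 3 [
  -- iteration 1/3 --
  FD 11.3: (-13.776,6.576) -> (-21.766,14.566) [heading=135, draw]
  LT 27: heading 135 -> 162
  -- iteration 2/3 --
  FD 11.3: (-21.766,14.566) -> (-32.513,18.058) [heading=162, draw]
  LT 27: heading 162 -> 189
  -- iteration 3/3 --
  FD 11.3: (-32.513,18.058) -> (-43.674,16.291) [heading=189, draw]
  LT 27: heading 189 -> 216
]
FD 5.7: (-43.674,16.291) -> (-48.286,12.94) [heading=216, draw]
FD 7.7: (-48.286,12.94) -> (-54.515,8.414) [heading=216, draw]
FD 4: (-54.515,8.414) -> (-57.751,6.063) [heading=216, draw]
FD 10.4: (-57.751,6.063) -> (-66.165,-0.05) [heading=216, draw]
Final: pos=(-66.165,-0.05), heading=216, 10 segment(s) drawn

Answer: -66.165 -0.05 216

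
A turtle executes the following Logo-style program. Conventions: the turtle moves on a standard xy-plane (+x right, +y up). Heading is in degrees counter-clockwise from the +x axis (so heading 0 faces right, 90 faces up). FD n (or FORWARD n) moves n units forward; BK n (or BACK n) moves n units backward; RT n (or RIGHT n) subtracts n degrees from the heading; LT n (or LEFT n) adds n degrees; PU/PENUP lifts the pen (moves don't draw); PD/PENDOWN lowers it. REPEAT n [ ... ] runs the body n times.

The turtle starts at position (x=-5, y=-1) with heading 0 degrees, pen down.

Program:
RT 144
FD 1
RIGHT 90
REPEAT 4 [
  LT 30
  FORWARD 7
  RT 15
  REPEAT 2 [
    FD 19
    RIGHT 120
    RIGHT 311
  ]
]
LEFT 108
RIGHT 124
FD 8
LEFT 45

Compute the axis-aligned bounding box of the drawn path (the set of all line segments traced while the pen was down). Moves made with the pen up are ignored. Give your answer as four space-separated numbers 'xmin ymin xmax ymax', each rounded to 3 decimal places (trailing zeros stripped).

Answer: -27.367 -1.588 14.435 39.061

Derivation:
Executing turtle program step by step:
Start: pos=(-5,-1), heading=0, pen down
RT 144: heading 0 -> 216
FD 1: (-5,-1) -> (-5.809,-1.588) [heading=216, draw]
RT 90: heading 216 -> 126
REPEAT 4 [
  -- iteration 1/4 --
  LT 30: heading 126 -> 156
  FD 7: (-5.809,-1.588) -> (-12.204,1.259) [heading=156, draw]
  RT 15: heading 156 -> 141
  REPEAT 2 [
    -- iteration 1/2 --
    FD 19: (-12.204,1.259) -> (-26.97,13.216) [heading=141, draw]
    RT 120: heading 141 -> 21
    RT 311: heading 21 -> 70
    -- iteration 2/2 --
    FD 19: (-26.97,13.216) -> (-20.471,31.071) [heading=70, draw]
    RT 120: heading 70 -> 310
    RT 311: heading 310 -> 359
  ]
  -- iteration 2/4 --
  LT 30: heading 359 -> 29
  FD 7: (-20.471,31.071) -> (-14.349,34.464) [heading=29, draw]
  RT 15: heading 29 -> 14
  REPEAT 2 [
    -- iteration 1/2 --
    FD 19: (-14.349,34.464) -> (4.087,39.061) [heading=14, draw]
    RT 120: heading 14 -> 254
    RT 311: heading 254 -> 303
    -- iteration 2/2 --
    FD 19: (4.087,39.061) -> (14.435,23.126) [heading=303, draw]
    RT 120: heading 303 -> 183
    RT 311: heading 183 -> 232
  ]
  -- iteration 3/4 --
  LT 30: heading 232 -> 262
  FD 7: (14.435,23.126) -> (13.461,16.194) [heading=262, draw]
  RT 15: heading 262 -> 247
  REPEAT 2 [
    -- iteration 1/2 --
    FD 19: (13.461,16.194) -> (6.037,-1.295) [heading=247, draw]
    RT 120: heading 247 -> 127
    RT 311: heading 127 -> 176
    -- iteration 2/2 --
    FD 19: (6.037,-1.295) -> (-12.917,0.03) [heading=176, draw]
    RT 120: heading 176 -> 56
    RT 311: heading 56 -> 105
  ]
  -- iteration 4/4 --
  LT 30: heading 105 -> 135
  FD 7: (-12.917,0.03) -> (-17.867,4.98) [heading=135, draw]
  RT 15: heading 135 -> 120
  REPEAT 2 [
    -- iteration 1/2 --
    FD 19: (-17.867,4.98) -> (-27.367,21.434) [heading=120, draw]
    RT 120: heading 120 -> 0
    RT 311: heading 0 -> 49
    -- iteration 2/2 --
    FD 19: (-27.367,21.434) -> (-14.902,35.774) [heading=49, draw]
    RT 120: heading 49 -> 289
    RT 311: heading 289 -> 338
  ]
]
LT 108: heading 338 -> 86
RT 124: heading 86 -> 322
FD 8: (-14.902,35.774) -> (-8.597,30.848) [heading=322, draw]
LT 45: heading 322 -> 7
Final: pos=(-8.597,30.848), heading=7, 14 segment(s) drawn

Segment endpoints: x in {-27.367, -26.97, -20.471, -17.867, -14.902, -14.349, -12.917, -12.204, -8.597, -5.809, -5, 4.087, 6.037, 13.461, 14.435}, y in {-1.588, -1.295, -1, 0.03, 1.259, 4.98, 13.216, 16.194, 21.434, 23.126, 30.848, 31.071, 34.464, 35.774, 39.061}
xmin=-27.367, ymin=-1.588, xmax=14.435, ymax=39.061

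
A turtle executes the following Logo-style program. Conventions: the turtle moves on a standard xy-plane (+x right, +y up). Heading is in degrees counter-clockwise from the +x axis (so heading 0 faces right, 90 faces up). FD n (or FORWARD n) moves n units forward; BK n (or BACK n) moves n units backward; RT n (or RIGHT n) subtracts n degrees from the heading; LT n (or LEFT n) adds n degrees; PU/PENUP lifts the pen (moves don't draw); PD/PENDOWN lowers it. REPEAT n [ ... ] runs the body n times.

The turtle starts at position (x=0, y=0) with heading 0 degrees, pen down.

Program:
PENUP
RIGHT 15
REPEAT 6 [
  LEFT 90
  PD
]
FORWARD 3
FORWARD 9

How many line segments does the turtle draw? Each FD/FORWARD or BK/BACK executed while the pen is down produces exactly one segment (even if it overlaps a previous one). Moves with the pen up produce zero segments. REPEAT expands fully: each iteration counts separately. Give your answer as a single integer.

Executing turtle program step by step:
Start: pos=(0,0), heading=0, pen down
PU: pen up
RT 15: heading 0 -> 345
REPEAT 6 [
  -- iteration 1/6 --
  LT 90: heading 345 -> 75
  PD: pen down
  -- iteration 2/6 --
  LT 90: heading 75 -> 165
  PD: pen down
  -- iteration 3/6 --
  LT 90: heading 165 -> 255
  PD: pen down
  -- iteration 4/6 --
  LT 90: heading 255 -> 345
  PD: pen down
  -- iteration 5/6 --
  LT 90: heading 345 -> 75
  PD: pen down
  -- iteration 6/6 --
  LT 90: heading 75 -> 165
  PD: pen down
]
FD 3: (0,0) -> (-2.898,0.776) [heading=165, draw]
FD 9: (-2.898,0.776) -> (-11.591,3.106) [heading=165, draw]
Final: pos=(-11.591,3.106), heading=165, 2 segment(s) drawn
Segments drawn: 2

Answer: 2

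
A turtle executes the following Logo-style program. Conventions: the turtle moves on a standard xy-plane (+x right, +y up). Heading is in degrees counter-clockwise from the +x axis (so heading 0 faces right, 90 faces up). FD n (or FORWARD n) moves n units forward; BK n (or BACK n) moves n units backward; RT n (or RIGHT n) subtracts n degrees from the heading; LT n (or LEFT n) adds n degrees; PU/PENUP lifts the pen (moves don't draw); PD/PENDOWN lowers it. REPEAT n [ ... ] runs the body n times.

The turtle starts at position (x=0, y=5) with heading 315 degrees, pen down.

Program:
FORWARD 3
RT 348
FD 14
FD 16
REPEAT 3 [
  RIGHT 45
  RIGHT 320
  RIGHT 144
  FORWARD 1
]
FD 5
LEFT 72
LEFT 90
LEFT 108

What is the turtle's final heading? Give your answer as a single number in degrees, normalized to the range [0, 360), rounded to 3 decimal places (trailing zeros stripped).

Answer: 150

Derivation:
Executing turtle program step by step:
Start: pos=(0,5), heading=315, pen down
FD 3: (0,5) -> (2.121,2.879) [heading=315, draw]
RT 348: heading 315 -> 327
FD 14: (2.121,2.879) -> (13.863,-4.746) [heading=327, draw]
FD 16: (13.863,-4.746) -> (27.281,-13.46) [heading=327, draw]
REPEAT 3 [
  -- iteration 1/3 --
  RT 45: heading 327 -> 282
  RT 320: heading 282 -> 322
  RT 144: heading 322 -> 178
  FD 1: (27.281,-13.46) -> (26.282,-13.426) [heading=178, draw]
  -- iteration 2/3 --
  RT 45: heading 178 -> 133
  RT 320: heading 133 -> 173
  RT 144: heading 173 -> 29
  FD 1: (26.282,-13.426) -> (27.157,-12.941) [heading=29, draw]
  -- iteration 3/3 --
  RT 45: heading 29 -> 344
  RT 320: heading 344 -> 24
  RT 144: heading 24 -> 240
  FD 1: (27.157,-12.941) -> (26.657,-13.807) [heading=240, draw]
]
FD 5: (26.657,-13.807) -> (24.157,-18.137) [heading=240, draw]
LT 72: heading 240 -> 312
LT 90: heading 312 -> 42
LT 108: heading 42 -> 150
Final: pos=(24.157,-18.137), heading=150, 7 segment(s) drawn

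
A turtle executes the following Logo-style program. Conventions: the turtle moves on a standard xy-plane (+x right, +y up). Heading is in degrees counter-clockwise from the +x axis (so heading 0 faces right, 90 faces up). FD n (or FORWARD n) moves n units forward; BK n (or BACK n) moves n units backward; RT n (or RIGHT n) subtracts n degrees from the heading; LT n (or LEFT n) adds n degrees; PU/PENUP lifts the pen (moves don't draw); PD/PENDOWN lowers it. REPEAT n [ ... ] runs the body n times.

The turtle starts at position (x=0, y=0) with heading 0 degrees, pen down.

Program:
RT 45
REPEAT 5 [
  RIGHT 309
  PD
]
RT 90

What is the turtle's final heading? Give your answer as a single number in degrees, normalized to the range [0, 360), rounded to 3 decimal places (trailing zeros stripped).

Answer: 120

Derivation:
Executing turtle program step by step:
Start: pos=(0,0), heading=0, pen down
RT 45: heading 0 -> 315
REPEAT 5 [
  -- iteration 1/5 --
  RT 309: heading 315 -> 6
  PD: pen down
  -- iteration 2/5 --
  RT 309: heading 6 -> 57
  PD: pen down
  -- iteration 3/5 --
  RT 309: heading 57 -> 108
  PD: pen down
  -- iteration 4/5 --
  RT 309: heading 108 -> 159
  PD: pen down
  -- iteration 5/5 --
  RT 309: heading 159 -> 210
  PD: pen down
]
RT 90: heading 210 -> 120
Final: pos=(0,0), heading=120, 0 segment(s) drawn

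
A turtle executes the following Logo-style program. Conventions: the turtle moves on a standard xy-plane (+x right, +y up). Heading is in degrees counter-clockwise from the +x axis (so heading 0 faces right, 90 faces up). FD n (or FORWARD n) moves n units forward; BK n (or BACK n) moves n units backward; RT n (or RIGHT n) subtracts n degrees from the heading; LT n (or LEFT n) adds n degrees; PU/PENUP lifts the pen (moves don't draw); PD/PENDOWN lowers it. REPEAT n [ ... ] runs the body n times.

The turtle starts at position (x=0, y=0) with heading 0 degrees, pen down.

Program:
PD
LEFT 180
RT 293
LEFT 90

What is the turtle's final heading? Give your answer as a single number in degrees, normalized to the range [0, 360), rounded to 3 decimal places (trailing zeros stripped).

Executing turtle program step by step:
Start: pos=(0,0), heading=0, pen down
PD: pen down
LT 180: heading 0 -> 180
RT 293: heading 180 -> 247
LT 90: heading 247 -> 337
Final: pos=(0,0), heading=337, 0 segment(s) drawn

Answer: 337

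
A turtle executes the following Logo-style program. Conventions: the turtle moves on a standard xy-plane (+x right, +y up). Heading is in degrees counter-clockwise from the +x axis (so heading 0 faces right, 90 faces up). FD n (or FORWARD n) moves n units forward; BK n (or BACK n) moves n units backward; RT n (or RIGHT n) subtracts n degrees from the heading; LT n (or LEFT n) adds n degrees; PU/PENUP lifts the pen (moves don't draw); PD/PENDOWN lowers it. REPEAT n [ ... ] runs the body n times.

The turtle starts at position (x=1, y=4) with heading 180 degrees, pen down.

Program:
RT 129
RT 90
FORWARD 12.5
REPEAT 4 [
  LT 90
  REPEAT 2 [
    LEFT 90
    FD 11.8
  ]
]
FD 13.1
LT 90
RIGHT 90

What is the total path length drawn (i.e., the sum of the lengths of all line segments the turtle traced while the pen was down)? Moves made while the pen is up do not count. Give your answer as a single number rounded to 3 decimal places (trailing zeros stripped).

Executing turtle program step by step:
Start: pos=(1,4), heading=180, pen down
RT 129: heading 180 -> 51
RT 90: heading 51 -> 321
FD 12.5: (1,4) -> (10.714,-3.867) [heading=321, draw]
REPEAT 4 [
  -- iteration 1/4 --
  LT 90: heading 321 -> 51
  REPEAT 2 [
    -- iteration 1/2 --
    LT 90: heading 51 -> 141
    FD 11.8: (10.714,-3.867) -> (1.544,3.559) [heading=141, draw]
    -- iteration 2/2 --
    LT 90: heading 141 -> 231
    FD 11.8: (1.544,3.559) -> (-5.882,-5.611) [heading=231, draw]
  ]
  -- iteration 2/4 --
  LT 90: heading 231 -> 321
  REPEAT 2 [
    -- iteration 1/2 --
    LT 90: heading 321 -> 51
    FD 11.8: (-5.882,-5.611) -> (1.544,3.559) [heading=51, draw]
    -- iteration 2/2 --
    LT 90: heading 51 -> 141
    FD 11.8: (1.544,3.559) -> (-7.626,10.985) [heading=141, draw]
  ]
  -- iteration 3/4 --
  LT 90: heading 141 -> 231
  REPEAT 2 [
    -- iteration 1/2 --
    LT 90: heading 231 -> 321
    FD 11.8: (-7.626,10.985) -> (1.544,3.559) [heading=321, draw]
    -- iteration 2/2 --
    LT 90: heading 321 -> 51
    FD 11.8: (1.544,3.559) -> (8.97,12.73) [heading=51, draw]
  ]
  -- iteration 4/4 --
  LT 90: heading 51 -> 141
  REPEAT 2 [
    -- iteration 1/2 --
    LT 90: heading 141 -> 231
    FD 11.8: (8.97,12.73) -> (1.544,3.559) [heading=231, draw]
    -- iteration 2/2 --
    LT 90: heading 231 -> 321
    FD 11.8: (1.544,3.559) -> (10.714,-3.867) [heading=321, draw]
  ]
]
FD 13.1: (10.714,-3.867) -> (20.895,-12.111) [heading=321, draw]
LT 90: heading 321 -> 51
RT 90: heading 51 -> 321
Final: pos=(20.895,-12.111), heading=321, 10 segment(s) drawn

Segment lengths:
  seg 1: (1,4) -> (10.714,-3.867), length = 12.5
  seg 2: (10.714,-3.867) -> (1.544,3.559), length = 11.8
  seg 3: (1.544,3.559) -> (-5.882,-5.611), length = 11.8
  seg 4: (-5.882,-5.611) -> (1.544,3.559), length = 11.8
  seg 5: (1.544,3.559) -> (-7.626,10.985), length = 11.8
  seg 6: (-7.626,10.985) -> (1.544,3.559), length = 11.8
  seg 7: (1.544,3.559) -> (8.97,12.73), length = 11.8
  seg 8: (8.97,12.73) -> (1.544,3.559), length = 11.8
  seg 9: (1.544,3.559) -> (10.714,-3.867), length = 11.8
  seg 10: (10.714,-3.867) -> (20.895,-12.111), length = 13.1
Total = 120

Answer: 120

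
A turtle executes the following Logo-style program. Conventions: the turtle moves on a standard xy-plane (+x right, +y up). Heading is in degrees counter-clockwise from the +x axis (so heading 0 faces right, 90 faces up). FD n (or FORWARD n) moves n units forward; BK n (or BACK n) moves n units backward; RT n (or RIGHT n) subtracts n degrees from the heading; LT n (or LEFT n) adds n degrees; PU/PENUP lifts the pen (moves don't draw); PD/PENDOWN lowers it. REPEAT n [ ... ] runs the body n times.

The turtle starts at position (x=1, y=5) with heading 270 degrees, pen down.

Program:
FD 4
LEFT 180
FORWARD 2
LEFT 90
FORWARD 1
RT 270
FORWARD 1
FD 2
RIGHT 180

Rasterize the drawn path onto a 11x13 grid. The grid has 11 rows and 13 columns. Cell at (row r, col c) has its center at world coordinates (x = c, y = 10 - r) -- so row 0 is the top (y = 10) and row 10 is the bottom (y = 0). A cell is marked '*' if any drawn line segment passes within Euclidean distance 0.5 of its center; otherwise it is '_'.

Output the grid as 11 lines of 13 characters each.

Answer: _____________
_____________
_____________
_____________
_____________
_*___________
_*___________
**___________
**___________
**___________
*____________

Derivation:
Segment 0: (1,5) -> (1,1)
Segment 1: (1,1) -> (1,3)
Segment 2: (1,3) -> (-0,3)
Segment 3: (-0,3) -> (-0,2)
Segment 4: (-0,2) -> (-0,0)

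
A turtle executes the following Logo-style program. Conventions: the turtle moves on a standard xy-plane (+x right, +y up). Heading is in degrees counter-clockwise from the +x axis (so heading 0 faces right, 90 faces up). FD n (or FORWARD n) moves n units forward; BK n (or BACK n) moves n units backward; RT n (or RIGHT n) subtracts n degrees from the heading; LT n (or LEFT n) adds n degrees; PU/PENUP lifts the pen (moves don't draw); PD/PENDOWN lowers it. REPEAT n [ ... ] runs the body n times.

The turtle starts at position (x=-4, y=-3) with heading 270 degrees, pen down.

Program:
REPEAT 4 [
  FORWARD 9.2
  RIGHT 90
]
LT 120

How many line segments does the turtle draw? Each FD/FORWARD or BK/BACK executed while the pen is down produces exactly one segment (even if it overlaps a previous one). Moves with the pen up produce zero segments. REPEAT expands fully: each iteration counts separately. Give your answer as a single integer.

Answer: 4

Derivation:
Executing turtle program step by step:
Start: pos=(-4,-3), heading=270, pen down
REPEAT 4 [
  -- iteration 1/4 --
  FD 9.2: (-4,-3) -> (-4,-12.2) [heading=270, draw]
  RT 90: heading 270 -> 180
  -- iteration 2/4 --
  FD 9.2: (-4,-12.2) -> (-13.2,-12.2) [heading=180, draw]
  RT 90: heading 180 -> 90
  -- iteration 3/4 --
  FD 9.2: (-13.2,-12.2) -> (-13.2,-3) [heading=90, draw]
  RT 90: heading 90 -> 0
  -- iteration 4/4 --
  FD 9.2: (-13.2,-3) -> (-4,-3) [heading=0, draw]
  RT 90: heading 0 -> 270
]
LT 120: heading 270 -> 30
Final: pos=(-4,-3), heading=30, 4 segment(s) drawn
Segments drawn: 4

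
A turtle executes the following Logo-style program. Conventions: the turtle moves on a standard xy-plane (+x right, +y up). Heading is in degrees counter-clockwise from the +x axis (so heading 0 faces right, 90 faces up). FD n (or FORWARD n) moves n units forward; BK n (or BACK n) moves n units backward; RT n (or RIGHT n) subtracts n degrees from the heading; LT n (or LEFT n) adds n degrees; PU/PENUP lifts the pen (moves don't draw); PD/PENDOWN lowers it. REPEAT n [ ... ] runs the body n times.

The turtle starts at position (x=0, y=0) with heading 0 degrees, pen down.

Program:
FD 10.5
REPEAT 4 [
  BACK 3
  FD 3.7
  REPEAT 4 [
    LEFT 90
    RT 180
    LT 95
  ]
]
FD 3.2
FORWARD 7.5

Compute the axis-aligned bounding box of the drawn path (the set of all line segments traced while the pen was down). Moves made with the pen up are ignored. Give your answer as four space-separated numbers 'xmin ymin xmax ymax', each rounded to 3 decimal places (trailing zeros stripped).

Executing turtle program step by step:
Start: pos=(0,0), heading=0, pen down
FD 10.5: (0,0) -> (10.5,0) [heading=0, draw]
REPEAT 4 [
  -- iteration 1/4 --
  BK 3: (10.5,0) -> (7.5,0) [heading=0, draw]
  FD 3.7: (7.5,0) -> (11.2,0) [heading=0, draw]
  REPEAT 4 [
    -- iteration 1/4 --
    LT 90: heading 0 -> 90
    RT 180: heading 90 -> 270
    LT 95: heading 270 -> 5
    -- iteration 2/4 --
    LT 90: heading 5 -> 95
    RT 180: heading 95 -> 275
    LT 95: heading 275 -> 10
    -- iteration 3/4 --
    LT 90: heading 10 -> 100
    RT 180: heading 100 -> 280
    LT 95: heading 280 -> 15
    -- iteration 4/4 --
    LT 90: heading 15 -> 105
    RT 180: heading 105 -> 285
    LT 95: heading 285 -> 20
  ]
  -- iteration 2/4 --
  BK 3: (11.2,0) -> (8.381,-1.026) [heading=20, draw]
  FD 3.7: (8.381,-1.026) -> (11.858,0.239) [heading=20, draw]
  REPEAT 4 [
    -- iteration 1/4 --
    LT 90: heading 20 -> 110
    RT 180: heading 110 -> 290
    LT 95: heading 290 -> 25
    -- iteration 2/4 --
    LT 90: heading 25 -> 115
    RT 180: heading 115 -> 295
    LT 95: heading 295 -> 30
    -- iteration 3/4 --
    LT 90: heading 30 -> 120
    RT 180: heading 120 -> 300
    LT 95: heading 300 -> 35
    -- iteration 4/4 --
    LT 90: heading 35 -> 125
    RT 180: heading 125 -> 305
    LT 95: heading 305 -> 40
  ]
  -- iteration 3/4 --
  BK 3: (11.858,0.239) -> (9.56,-1.689) [heading=40, draw]
  FD 3.7: (9.56,-1.689) -> (12.394,0.689) [heading=40, draw]
  REPEAT 4 [
    -- iteration 1/4 --
    LT 90: heading 40 -> 130
    RT 180: heading 130 -> 310
    LT 95: heading 310 -> 45
    -- iteration 2/4 --
    LT 90: heading 45 -> 135
    RT 180: heading 135 -> 315
    LT 95: heading 315 -> 50
    -- iteration 3/4 --
    LT 90: heading 50 -> 140
    RT 180: heading 140 -> 320
    LT 95: heading 320 -> 55
    -- iteration 4/4 --
    LT 90: heading 55 -> 145
    RT 180: heading 145 -> 325
    LT 95: heading 325 -> 60
  ]
  -- iteration 4/4 --
  BK 3: (12.394,0.689) -> (10.894,-1.909) [heading=60, draw]
  FD 3.7: (10.894,-1.909) -> (12.744,1.296) [heading=60, draw]
  REPEAT 4 [
    -- iteration 1/4 --
    LT 90: heading 60 -> 150
    RT 180: heading 150 -> 330
    LT 95: heading 330 -> 65
    -- iteration 2/4 --
    LT 90: heading 65 -> 155
    RT 180: heading 155 -> 335
    LT 95: heading 335 -> 70
    -- iteration 3/4 --
    LT 90: heading 70 -> 160
    RT 180: heading 160 -> 340
    LT 95: heading 340 -> 75
    -- iteration 4/4 --
    LT 90: heading 75 -> 165
    RT 180: heading 165 -> 345
    LT 95: heading 345 -> 80
  ]
]
FD 3.2: (12.744,1.296) -> (13.3,4.447) [heading=80, draw]
FD 7.5: (13.3,4.447) -> (14.602,11.833) [heading=80, draw]
Final: pos=(14.602,11.833), heading=80, 11 segment(s) drawn

Segment endpoints: x in {0, 7.5, 8.381, 9.56, 10.5, 10.894, 11.2, 11.858, 12.394, 12.744, 13.3, 14.602}, y in {-1.909, -1.689, -1.026, 0, 0.239, 0.689, 1.296, 4.447, 11.833}
xmin=0, ymin=-1.909, xmax=14.602, ymax=11.833

Answer: 0 -1.909 14.602 11.833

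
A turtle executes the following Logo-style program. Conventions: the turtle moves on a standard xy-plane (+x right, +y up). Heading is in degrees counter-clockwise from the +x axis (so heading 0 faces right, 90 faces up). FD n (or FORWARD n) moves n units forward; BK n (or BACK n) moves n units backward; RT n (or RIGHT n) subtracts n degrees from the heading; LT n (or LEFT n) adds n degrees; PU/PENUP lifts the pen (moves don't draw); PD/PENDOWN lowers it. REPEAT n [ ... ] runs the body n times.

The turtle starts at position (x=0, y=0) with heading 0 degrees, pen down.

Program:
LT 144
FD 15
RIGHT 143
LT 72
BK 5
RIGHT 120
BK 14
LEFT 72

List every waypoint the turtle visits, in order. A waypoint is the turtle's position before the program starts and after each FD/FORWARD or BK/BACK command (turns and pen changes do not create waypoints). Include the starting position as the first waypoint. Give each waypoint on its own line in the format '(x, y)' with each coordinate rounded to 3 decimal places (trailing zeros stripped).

Answer: (0, 0)
(-12.135, 8.817)
(-13.597, 4.035)
(-23.145, 14.274)

Derivation:
Executing turtle program step by step:
Start: pos=(0,0), heading=0, pen down
LT 144: heading 0 -> 144
FD 15: (0,0) -> (-12.135,8.817) [heading=144, draw]
RT 143: heading 144 -> 1
LT 72: heading 1 -> 73
BK 5: (-12.135,8.817) -> (-13.597,4.035) [heading=73, draw]
RT 120: heading 73 -> 313
BK 14: (-13.597,4.035) -> (-23.145,14.274) [heading=313, draw]
LT 72: heading 313 -> 25
Final: pos=(-23.145,14.274), heading=25, 3 segment(s) drawn
Waypoints (4 total):
(0, 0)
(-12.135, 8.817)
(-13.597, 4.035)
(-23.145, 14.274)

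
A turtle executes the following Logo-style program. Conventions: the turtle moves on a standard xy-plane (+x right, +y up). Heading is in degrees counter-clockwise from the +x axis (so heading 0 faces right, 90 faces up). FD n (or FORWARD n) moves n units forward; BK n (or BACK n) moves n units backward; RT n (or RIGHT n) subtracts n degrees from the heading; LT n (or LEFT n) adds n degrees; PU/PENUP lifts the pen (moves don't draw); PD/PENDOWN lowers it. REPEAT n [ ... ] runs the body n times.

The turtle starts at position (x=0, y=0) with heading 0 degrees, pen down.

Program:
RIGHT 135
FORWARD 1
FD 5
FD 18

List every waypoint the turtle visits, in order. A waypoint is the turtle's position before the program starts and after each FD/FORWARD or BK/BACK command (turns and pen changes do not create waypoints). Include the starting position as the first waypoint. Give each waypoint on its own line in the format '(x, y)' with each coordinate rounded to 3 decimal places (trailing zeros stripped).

Answer: (0, 0)
(-0.707, -0.707)
(-4.243, -4.243)
(-16.971, -16.971)

Derivation:
Executing turtle program step by step:
Start: pos=(0,0), heading=0, pen down
RT 135: heading 0 -> 225
FD 1: (0,0) -> (-0.707,-0.707) [heading=225, draw]
FD 5: (-0.707,-0.707) -> (-4.243,-4.243) [heading=225, draw]
FD 18: (-4.243,-4.243) -> (-16.971,-16.971) [heading=225, draw]
Final: pos=(-16.971,-16.971), heading=225, 3 segment(s) drawn
Waypoints (4 total):
(0, 0)
(-0.707, -0.707)
(-4.243, -4.243)
(-16.971, -16.971)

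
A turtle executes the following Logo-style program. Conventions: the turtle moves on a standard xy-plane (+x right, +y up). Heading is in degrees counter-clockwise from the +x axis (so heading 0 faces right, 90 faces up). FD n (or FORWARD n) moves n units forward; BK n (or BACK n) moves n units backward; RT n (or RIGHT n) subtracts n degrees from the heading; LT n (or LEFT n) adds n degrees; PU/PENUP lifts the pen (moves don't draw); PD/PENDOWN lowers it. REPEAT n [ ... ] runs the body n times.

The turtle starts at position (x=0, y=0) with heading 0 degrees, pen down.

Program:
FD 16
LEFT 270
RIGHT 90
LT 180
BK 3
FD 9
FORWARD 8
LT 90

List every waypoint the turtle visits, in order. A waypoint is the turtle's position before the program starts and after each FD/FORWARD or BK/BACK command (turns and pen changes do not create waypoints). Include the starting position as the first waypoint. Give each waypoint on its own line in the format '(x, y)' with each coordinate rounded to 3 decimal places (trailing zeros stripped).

Executing turtle program step by step:
Start: pos=(0,0), heading=0, pen down
FD 16: (0,0) -> (16,0) [heading=0, draw]
LT 270: heading 0 -> 270
RT 90: heading 270 -> 180
LT 180: heading 180 -> 0
BK 3: (16,0) -> (13,0) [heading=0, draw]
FD 9: (13,0) -> (22,0) [heading=0, draw]
FD 8: (22,0) -> (30,0) [heading=0, draw]
LT 90: heading 0 -> 90
Final: pos=(30,0), heading=90, 4 segment(s) drawn
Waypoints (5 total):
(0, 0)
(16, 0)
(13, 0)
(22, 0)
(30, 0)

Answer: (0, 0)
(16, 0)
(13, 0)
(22, 0)
(30, 0)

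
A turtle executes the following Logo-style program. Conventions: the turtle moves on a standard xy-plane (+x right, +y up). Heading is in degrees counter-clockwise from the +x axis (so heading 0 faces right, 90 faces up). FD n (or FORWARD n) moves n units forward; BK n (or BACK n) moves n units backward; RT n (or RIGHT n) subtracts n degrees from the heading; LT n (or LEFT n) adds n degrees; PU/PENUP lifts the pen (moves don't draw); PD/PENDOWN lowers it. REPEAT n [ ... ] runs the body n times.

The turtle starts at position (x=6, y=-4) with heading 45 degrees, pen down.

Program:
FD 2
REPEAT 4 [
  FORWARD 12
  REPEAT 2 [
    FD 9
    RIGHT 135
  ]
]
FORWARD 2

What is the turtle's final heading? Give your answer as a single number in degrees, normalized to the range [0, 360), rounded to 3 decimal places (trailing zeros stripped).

Answer: 45

Derivation:
Executing turtle program step by step:
Start: pos=(6,-4), heading=45, pen down
FD 2: (6,-4) -> (7.414,-2.586) [heading=45, draw]
REPEAT 4 [
  -- iteration 1/4 --
  FD 12: (7.414,-2.586) -> (15.899,5.899) [heading=45, draw]
  REPEAT 2 [
    -- iteration 1/2 --
    FD 9: (15.899,5.899) -> (22.263,12.263) [heading=45, draw]
    RT 135: heading 45 -> 270
    -- iteration 2/2 --
    FD 9: (22.263,12.263) -> (22.263,3.263) [heading=270, draw]
    RT 135: heading 270 -> 135
  ]
  -- iteration 2/4 --
  FD 12: (22.263,3.263) -> (13.778,11.749) [heading=135, draw]
  REPEAT 2 [
    -- iteration 1/2 --
    FD 9: (13.778,11.749) -> (7.414,18.113) [heading=135, draw]
    RT 135: heading 135 -> 0
    -- iteration 2/2 --
    FD 9: (7.414,18.113) -> (16.414,18.113) [heading=0, draw]
    RT 135: heading 0 -> 225
  ]
  -- iteration 3/4 --
  FD 12: (16.414,18.113) -> (7.929,9.627) [heading=225, draw]
  REPEAT 2 [
    -- iteration 1/2 --
    FD 9: (7.929,9.627) -> (1.565,3.263) [heading=225, draw]
    RT 135: heading 225 -> 90
    -- iteration 2/2 --
    FD 9: (1.565,3.263) -> (1.565,12.263) [heading=90, draw]
    RT 135: heading 90 -> 315
  ]
  -- iteration 4/4 --
  FD 12: (1.565,12.263) -> (10.05,3.778) [heading=315, draw]
  REPEAT 2 [
    -- iteration 1/2 --
    FD 9: (10.05,3.778) -> (16.414,-2.586) [heading=315, draw]
    RT 135: heading 315 -> 180
    -- iteration 2/2 --
    FD 9: (16.414,-2.586) -> (7.414,-2.586) [heading=180, draw]
    RT 135: heading 180 -> 45
  ]
]
FD 2: (7.414,-2.586) -> (8.828,-1.172) [heading=45, draw]
Final: pos=(8.828,-1.172), heading=45, 14 segment(s) drawn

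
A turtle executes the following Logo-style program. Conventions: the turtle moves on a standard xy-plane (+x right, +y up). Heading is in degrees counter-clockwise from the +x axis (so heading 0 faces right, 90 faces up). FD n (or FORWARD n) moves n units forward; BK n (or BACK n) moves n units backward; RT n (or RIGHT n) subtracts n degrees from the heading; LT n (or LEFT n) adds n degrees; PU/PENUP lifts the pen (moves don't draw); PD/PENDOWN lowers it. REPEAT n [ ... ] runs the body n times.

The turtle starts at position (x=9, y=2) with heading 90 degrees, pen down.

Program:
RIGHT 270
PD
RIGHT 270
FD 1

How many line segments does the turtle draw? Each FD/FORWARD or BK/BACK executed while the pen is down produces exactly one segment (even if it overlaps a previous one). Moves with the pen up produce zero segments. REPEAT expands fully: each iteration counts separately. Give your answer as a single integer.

Answer: 1

Derivation:
Executing turtle program step by step:
Start: pos=(9,2), heading=90, pen down
RT 270: heading 90 -> 180
PD: pen down
RT 270: heading 180 -> 270
FD 1: (9,2) -> (9,1) [heading=270, draw]
Final: pos=(9,1), heading=270, 1 segment(s) drawn
Segments drawn: 1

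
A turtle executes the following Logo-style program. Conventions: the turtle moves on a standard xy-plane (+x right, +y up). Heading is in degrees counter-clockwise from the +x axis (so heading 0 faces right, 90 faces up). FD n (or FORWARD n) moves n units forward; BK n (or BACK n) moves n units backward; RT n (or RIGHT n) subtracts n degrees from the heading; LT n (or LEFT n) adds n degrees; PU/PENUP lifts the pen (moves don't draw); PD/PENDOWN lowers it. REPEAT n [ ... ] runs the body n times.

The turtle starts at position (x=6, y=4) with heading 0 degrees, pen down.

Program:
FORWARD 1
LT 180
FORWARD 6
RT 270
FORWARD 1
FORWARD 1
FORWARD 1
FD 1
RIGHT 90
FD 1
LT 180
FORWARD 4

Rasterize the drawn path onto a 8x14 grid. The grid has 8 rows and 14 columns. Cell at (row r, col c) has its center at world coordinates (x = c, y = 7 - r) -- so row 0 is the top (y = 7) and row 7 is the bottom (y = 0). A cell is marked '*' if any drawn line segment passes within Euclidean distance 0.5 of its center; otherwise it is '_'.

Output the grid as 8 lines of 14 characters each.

Answer: ______________
______________
______________
_*******______
_*____________
_*____________
_*____________
*****_________

Derivation:
Segment 0: (6,4) -> (7,4)
Segment 1: (7,4) -> (1,4)
Segment 2: (1,4) -> (1,3)
Segment 3: (1,3) -> (1,2)
Segment 4: (1,2) -> (1,1)
Segment 5: (1,1) -> (1,0)
Segment 6: (1,0) -> (0,0)
Segment 7: (0,0) -> (4,0)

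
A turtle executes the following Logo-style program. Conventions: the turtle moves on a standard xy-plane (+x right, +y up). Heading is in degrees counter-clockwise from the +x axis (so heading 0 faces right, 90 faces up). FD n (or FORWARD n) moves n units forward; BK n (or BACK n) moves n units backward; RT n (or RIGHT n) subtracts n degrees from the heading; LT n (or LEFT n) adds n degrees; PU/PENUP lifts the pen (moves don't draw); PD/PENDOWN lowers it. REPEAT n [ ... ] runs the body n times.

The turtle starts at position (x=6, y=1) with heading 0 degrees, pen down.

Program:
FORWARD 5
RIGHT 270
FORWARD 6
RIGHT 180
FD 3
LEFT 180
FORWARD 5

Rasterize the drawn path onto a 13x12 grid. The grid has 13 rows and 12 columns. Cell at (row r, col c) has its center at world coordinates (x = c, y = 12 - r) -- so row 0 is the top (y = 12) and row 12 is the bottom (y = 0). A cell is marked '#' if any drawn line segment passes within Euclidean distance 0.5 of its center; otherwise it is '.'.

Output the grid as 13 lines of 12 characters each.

Segment 0: (6,1) -> (11,1)
Segment 1: (11,1) -> (11,7)
Segment 2: (11,7) -> (11,4)
Segment 3: (11,4) -> (11,9)

Answer: ............
............
............
...........#
...........#
...........#
...........#
...........#
...........#
...........#
...........#
......######
............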